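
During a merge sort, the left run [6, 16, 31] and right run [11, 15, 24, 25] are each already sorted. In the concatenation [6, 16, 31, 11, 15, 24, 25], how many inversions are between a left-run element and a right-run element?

Count, for every r in R, how many entries of L exceed r:
r = 11: 16, 31 → 2
r = 15: 16, 31 → 2
r = 24: 31 → 1
r = 25: 31 → 1
Cross-inversions: 2 + 2 + 1 + 1 = 6

6 cross-inversions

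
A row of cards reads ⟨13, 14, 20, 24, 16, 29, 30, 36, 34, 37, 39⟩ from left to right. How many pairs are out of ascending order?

Sweep left to right; for each value list the smaller values that follow it:
13: 0
14: 0
20: 1
24: 1
16: 0
29: 0
30: 0
36: 1
34: 0
37: 0
39: 0
Sum: 0 + 0 + 1 + 1 + 0 + 0 + 0 + 1 + 0 + 0 + 0 = 3

3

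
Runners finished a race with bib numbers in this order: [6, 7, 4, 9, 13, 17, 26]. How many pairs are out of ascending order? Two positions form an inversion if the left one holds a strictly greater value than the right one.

There are 2 inversions.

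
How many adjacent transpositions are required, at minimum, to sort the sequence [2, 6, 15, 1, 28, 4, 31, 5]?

The minimum number of adjacent swaps to sort an array equals its inversion count, since every such swap removes exactly one inversion.
Count inversions — for each element, later elements that are smaller:
2: 1 → 1
6: 1, 4, 5 → 3
15: 1, 4, 5 → 3
1: none → 0
28: 4, 5 → 2
4: none → 0
31: 5 → 1
5: none → 0
Total inversions: 1 + 3 + 3 + 0 + 2 + 0 + 1 + 0 = 10

10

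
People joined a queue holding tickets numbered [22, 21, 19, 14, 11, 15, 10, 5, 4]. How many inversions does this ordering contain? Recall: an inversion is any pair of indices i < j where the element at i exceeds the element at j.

34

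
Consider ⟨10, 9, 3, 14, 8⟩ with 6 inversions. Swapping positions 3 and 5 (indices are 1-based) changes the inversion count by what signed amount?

+1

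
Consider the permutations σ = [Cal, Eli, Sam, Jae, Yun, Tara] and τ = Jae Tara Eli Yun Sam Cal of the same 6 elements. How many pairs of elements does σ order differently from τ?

Assign each item its position (1..6) in the first ordering, then rewrite the second ordering as that position sequence:
positions: Cal→1, Eli→2, Sam→3, Jae→4, Yun→5, Tara→6
second ordering as positions: [4, 6, 2, 5, 3, 1]
Discordant pairs = inversions in this position sequence.
4: 2, 3, 1 → 3
6: 2, 5, 3, 1 → 4
2: 1 → 1
5: 3, 1 → 2
3: 1 → 1
1: 0
Total: 3 + 4 + 1 + 2 + 1 + 0 = 11

11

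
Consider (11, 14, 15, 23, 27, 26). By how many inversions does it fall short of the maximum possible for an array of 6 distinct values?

Maximum inversions for 6 distinct elements is C(6, 2) = 6·5/2 = 15.
Current inversions — for each element, count later smaller elements:
11: 0
14: 0
15: 0
23: 0
27: 1
26: 0
Current total: 0 + 0 + 0 + 0 + 1 + 0 = 1
Shortfall: 15 − 1 = 14

14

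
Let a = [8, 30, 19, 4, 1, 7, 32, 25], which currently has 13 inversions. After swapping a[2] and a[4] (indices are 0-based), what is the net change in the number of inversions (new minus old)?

-3

Positions 2 and 4 hold 19 and 1; after swapping, the array is [8, 30, 1, 4, 19, 7, 32, 25].
For each element, count later entries that are smaller:
8 → 1, 4, 7 → 3
30 → 1, 4, 19, 7, 25 → 5
1 → none → 0
4 → none → 0
19 → 7 → 1
7 → none → 0
32 → 25 → 1
25 → none → 0
Sum: 3 + 5 + 0 + 0 + 1 + 0 + 1 + 0 = 10
Change: 10 − 13 = -3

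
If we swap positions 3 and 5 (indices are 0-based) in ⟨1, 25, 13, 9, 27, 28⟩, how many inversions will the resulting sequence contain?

Inversions: 6

Positions 3 and 5 hold 9 and 28; after swapping, the array is [1, 25, 13, 28, 27, 9].
Sweep left to right; for each value list the smaller values that follow it:
1: 0
25: 2
13: 1
28: 2
27: 1
9: 0
Sum: 0 + 2 + 1 + 2 + 1 + 0 = 6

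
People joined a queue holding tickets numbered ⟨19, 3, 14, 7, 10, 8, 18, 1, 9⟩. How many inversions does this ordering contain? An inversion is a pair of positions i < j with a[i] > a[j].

For each element, count later entries that are smaller:
19: 8
3: 1
14: 5
7: 1
10: 3
8: 1
18: 2
1: 0
9: 0
Sum: 8 + 1 + 5 + 1 + 3 + 1 + 2 + 0 + 0 = 21

21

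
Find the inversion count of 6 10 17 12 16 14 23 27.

For each element, count later entries that are smaller:
6 → none → 0
10 → none → 0
17 → 12, 16, 14 → 3
12 → none → 0
16 → 14 → 1
14 → none → 0
23 → none → 0
27 → none → 0
Sum: 0 + 0 + 3 + 0 + 1 + 0 + 0 + 0 = 4

4 inversions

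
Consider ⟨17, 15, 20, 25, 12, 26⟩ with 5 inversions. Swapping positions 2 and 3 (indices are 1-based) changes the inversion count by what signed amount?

Positions 2 and 3 hold 15 and 20; after swapping, the array is [17, 20, 15, 25, 12, 26].
Element-by-element contributions:
17: 2
20: 2
15: 1
25: 1
12: 0
26: 0
Sum: 2 + 2 + 1 + 1 + 0 + 0 = 6
Change: 6 − 5 = +1

+1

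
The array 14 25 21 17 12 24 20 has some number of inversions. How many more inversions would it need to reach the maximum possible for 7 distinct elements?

Maximum inversions for 7 distinct elements is C(7, 2) = 7·6/2 = 21.
Current inversions — for each element, count later smaller elements:
14: 1
25: 5
21: 3
17: 1
12: 0
24: 1
20: 0
Current total: 1 + 5 + 3 + 1 + 0 + 1 + 0 = 11
Shortfall: 21 − 11 = 10

10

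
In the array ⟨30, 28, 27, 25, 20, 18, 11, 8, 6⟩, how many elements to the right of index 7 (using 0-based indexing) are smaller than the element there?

1 such element

The element at index 7 is 8.
Elements after it: 6
Those smaller than 8: 6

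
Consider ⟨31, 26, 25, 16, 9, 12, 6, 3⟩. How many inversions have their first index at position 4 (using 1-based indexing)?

The element at index 4 is 16.
Elements after it: 9, 12, 6, 3
Those smaller than 16: 9, 12, 6, 3

4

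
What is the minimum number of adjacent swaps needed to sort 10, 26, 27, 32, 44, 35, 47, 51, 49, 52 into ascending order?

2 swaps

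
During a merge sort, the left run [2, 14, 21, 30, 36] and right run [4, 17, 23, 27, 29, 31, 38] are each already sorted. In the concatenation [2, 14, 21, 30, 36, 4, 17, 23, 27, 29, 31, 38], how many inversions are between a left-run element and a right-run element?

14 cross-inversions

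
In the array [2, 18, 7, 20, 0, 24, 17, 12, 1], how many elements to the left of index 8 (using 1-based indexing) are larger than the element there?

The element at index 8 is 12.
Elements before it: 2, 18, 7, 20, 0, 24, 17
Those larger than 12: 18, 20, 24, 17

4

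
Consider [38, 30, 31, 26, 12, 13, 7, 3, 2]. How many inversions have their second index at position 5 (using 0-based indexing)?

4 such elements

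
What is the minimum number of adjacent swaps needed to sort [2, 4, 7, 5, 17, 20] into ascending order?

The minimum number of adjacent swaps to sort an array equals its inversion count, since every such swap removes exactly one inversion.
Count inversions — for each element, later elements that are smaller:
2: none → 0
4: none → 0
7: 5 → 1
5: none → 0
17: none → 0
20: none → 0
Total inversions: 0 + 0 + 1 + 0 + 0 + 0 = 1

1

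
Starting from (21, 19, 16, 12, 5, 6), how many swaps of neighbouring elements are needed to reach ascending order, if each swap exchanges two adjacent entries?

Each adjacent swap fixes exactly one inversion, so the minimum swap count equals the number of inversions.
Count inversions — for each element, later elements that are smaller:
21: 19, 16, 12, 5, 6 → 5
19: 16, 12, 5, 6 → 4
16: 12, 5, 6 → 3
12: 5, 6 → 2
5: none → 0
6: none → 0
Total inversions: 5 + 4 + 3 + 2 + 0 + 0 = 14

14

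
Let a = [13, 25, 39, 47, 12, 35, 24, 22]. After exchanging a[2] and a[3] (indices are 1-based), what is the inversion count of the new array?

Positions 2 and 3 hold 25 and 39; after swapping, the array is [13, 39, 25, 47, 12, 35, 24, 22].
Sweep left to right; for each value list the smaller values that follow it:
13 → 12 → 1
39 → 25, 12, 35, 24, 22 → 5
25 → 12, 24, 22 → 3
47 → 12, 35, 24, 22 → 4
12 → none → 0
35 → 24, 22 → 2
24 → 22 → 1
22 → none → 0
Sum: 1 + 5 + 3 + 4 + 0 + 2 + 1 + 0 = 16

16 inversions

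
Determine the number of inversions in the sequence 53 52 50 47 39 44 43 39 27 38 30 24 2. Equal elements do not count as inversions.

Count, for each position, how many later elements it exceeds:
53: 12
52: 11
50: 10
47: 9
39: 5
44: 7
43: 6
39: 5
27: 2
38: 3
30: 2
24: 1
2: 0
Sum: 12 + 11 + 10 + 9 + 5 + 7 + 6 + 5 + 2 + 3 + 2 + 1 + 0 = 73

There are 73 out-of-order pairs.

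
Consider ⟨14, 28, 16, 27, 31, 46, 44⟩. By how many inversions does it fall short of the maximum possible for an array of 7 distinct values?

18 inversions short

Maximum inversions for 7 distinct elements is C(7, 2) = 7·6/2 = 21.
Current inversions — for each element, count later smaller elements:
14: 0
28: 2
16: 0
27: 0
31: 0
46: 1
44: 0
Current total: 0 + 2 + 0 + 0 + 0 + 1 + 0 = 3
Shortfall: 21 − 3 = 18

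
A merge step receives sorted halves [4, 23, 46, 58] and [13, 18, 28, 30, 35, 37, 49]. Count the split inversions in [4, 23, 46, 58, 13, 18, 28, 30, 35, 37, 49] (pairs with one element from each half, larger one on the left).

15 split inversions

For each element r of the right run, count left-run elements greater than r:
r = 13: 23, 46, 58 → 3
r = 18: 23, 46, 58 → 3
r = 28: 46, 58 → 2
r = 30: 46, 58 → 2
r = 35: 46, 58 → 2
r = 37: 46, 58 → 2
r = 49: 58 → 1
Cross-inversions: 3 + 3 + 2 + 2 + 2 + 2 + 1 = 15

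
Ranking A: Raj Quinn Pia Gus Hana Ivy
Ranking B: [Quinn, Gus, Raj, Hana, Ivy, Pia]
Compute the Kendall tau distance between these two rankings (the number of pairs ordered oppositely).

Assign each item its position (1..6) in the first ordering, then rewrite the second ordering as that position sequence:
positions: Raj→1, Quinn→2, Pia→3, Gus→4, Hana→5, Ivy→6
second ordering as positions: [2, 4, 1, 5, 6, 3]
Discordant pairs = inversions in this position sequence.
2: 1 → 1
4: 1, 3 → 2
1: 0
5: 3 → 1
6: 3 → 1
3: 0
Total: 1 + 2 + 0 + 1 + 1 + 0 = 5

Discordant pairs: 5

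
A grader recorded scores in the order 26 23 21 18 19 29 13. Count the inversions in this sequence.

Count, for each position, how many later elements it exceeds:
26: 5
23: 4
21: 3
18: 1
19: 1
29: 1
13: 0
Sum: 5 + 4 + 3 + 1 + 1 + 1 + 0 = 15

Out-of-order pairs: 15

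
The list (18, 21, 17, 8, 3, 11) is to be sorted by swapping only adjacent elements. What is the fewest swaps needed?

Swaps: 12

The minimum number of adjacent swaps to sort an array equals its inversion count, since every such swap removes exactly one inversion.
Count inversions — for each element, later elements that are smaller:
18: 17, 8, 3, 11 → 4
21: 17, 8, 3, 11 → 4
17: 8, 3, 11 → 3
8: 3 → 1
3: none → 0
11: none → 0
Total inversions: 4 + 4 + 3 + 1 + 0 + 0 = 12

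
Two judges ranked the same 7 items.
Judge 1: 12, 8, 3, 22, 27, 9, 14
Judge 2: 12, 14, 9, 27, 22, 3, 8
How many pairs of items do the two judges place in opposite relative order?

15

Assign each item its position (1..7) in the first ordering, then rewrite the second ordering as that position sequence:
positions: 12→1, 8→2, 3→3, 22→4, 27→5, 9→6, 14→7
second ordering as positions: [1, 7, 6, 5, 4, 3, 2]
Discordant pairs = inversions in this position sequence.
1: 0
7: 6, 5, 4, 3, 2 → 5
6: 5, 4, 3, 2 → 4
5: 4, 3, 2 → 3
4: 3, 2 → 2
3: 2 → 1
2: 0
Total: 0 + 5 + 4 + 3 + 2 + 1 + 0 = 15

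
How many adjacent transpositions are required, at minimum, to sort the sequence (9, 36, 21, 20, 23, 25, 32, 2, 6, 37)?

20

Each adjacent swap fixes exactly one inversion, so the minimum swap count equals the number of inversions.
Count inversions — for each element, later elements that are smaller:
9: 2, 6 → 2
36: 21, 20, 23, 25, 32, 2, 6 → 7
21: 20, 2, 6 → 3
20: 2, 6 → 2
23: 2, 6 → 2
25: 2, 6 → 2
32: 2, 6 → 2
2: none → 0
6: none → 0
37: none → 0
Total inversions: 2 + 7 + 3 + 2 + 2 + 2 + 2 + 0 + 0 + 0 = 20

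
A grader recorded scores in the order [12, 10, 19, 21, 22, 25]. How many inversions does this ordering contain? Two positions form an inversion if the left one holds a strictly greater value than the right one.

1

Element-by-element contributions:
12 → 10 → 1
10 → none → 0
19 → none → 0
21 → none → 0
22 → none → 0
25 → none → 0
Sum: 1 + 0 + 0 + 0 + 0 + 0 = 1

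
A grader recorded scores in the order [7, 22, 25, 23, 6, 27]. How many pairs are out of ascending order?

5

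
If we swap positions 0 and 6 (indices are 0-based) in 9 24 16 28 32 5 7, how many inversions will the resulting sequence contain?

10 inversions

Positions 0 and 6 hold 9 and 7; after swapping, the array is [7, 24, 16, 28, 32, 5, 9].
Count, for each position, how many later elements it exceeds:
7 → 5 → 1
24 → 16, 5, 9 → 3
16 → 5, 9 → 2
28 → 5, 9 → 2
32 → 5, 9 → 2
5 → none → 0
9 → none → 0
Sum: 1 + 3 + 2 + 2 + 2 + 0 + 0 = 10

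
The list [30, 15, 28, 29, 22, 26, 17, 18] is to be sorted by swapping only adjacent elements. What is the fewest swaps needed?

19 adjacent swaps

Minimum adjacent swaps = number of inversions (each swap of adjacent out-of-order elements removes one inversion and no swap can remove more).
Count inversions — for each element, later elements that are smaller:
30: 15, 28, 29, 22, 26, 17, 18 → 7
15: none → 0
28: 22, 26, 17, 18 → 4
29: 22, 26, 17, 18 → 4
22: 17, 18 → 2
26: 17, 18 → 2
17: none → 0
18: none → 0
Total inversions: 7 + 0 + 4 + 4 + 2 + 2 + 0 + 0 = 19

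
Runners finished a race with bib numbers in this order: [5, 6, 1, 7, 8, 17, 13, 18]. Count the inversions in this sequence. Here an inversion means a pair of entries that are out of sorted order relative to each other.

3 out-of-order pairs

Element-by-element contributions:
5: 1
6: 1
1: 0
7: 0
8: 0
17: 1
13: 0
18: 0
Sum: 1 + 1 + 0 + 0 + 0 + 1 + 0 + 0 = 3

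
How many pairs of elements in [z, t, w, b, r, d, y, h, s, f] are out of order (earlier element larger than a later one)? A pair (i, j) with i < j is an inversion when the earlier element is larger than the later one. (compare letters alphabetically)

For each element, count later entries that are smaller:
z → t, w, b, r, d, y, h, s, f → 9
t → b, r, d, h, s, f → 6
w → b, r, d, h, s, f → 6
b → none → 0
r → d, h, f → 3
d → none → 0
y → h, s, f → 3
h → f → 1
s → f → 1
f → none → 0
Sum: 9 + 6 + 6 + 0 + 3 + 0 + 3 + 1 + 1 + 0 = 29

29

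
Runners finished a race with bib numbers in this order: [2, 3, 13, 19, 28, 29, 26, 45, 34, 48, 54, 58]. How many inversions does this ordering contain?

For each element, count later entries that are smaller:
2 → none → 0
3 → none → 0
13 → none → 0
19 → none → 0
28 → 26 → 1
29 → 26 → 1
26 → none → 0
45 → 34 → 1
34 → none → 0
48 → none → 0
54 → none → 0
58 → none → 0
Sum: 0 + 0 + 0 + 0 + 1 + 1 + 0 + 1 + 0 + 0 + 0 + 0 = 3

Inversions: 3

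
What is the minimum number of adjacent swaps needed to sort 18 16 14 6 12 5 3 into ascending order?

There are 20 adjacent swaps.

The minimum number of adjacent swaps to sort an array equals its inversion count, since every such swap removes exactly one inversion.
Count inversions — for each element, later elements that are smaller:
18: 16, 14, 6, 12, 5, 3 → 6
16: 14, 6, 12, 5, 3 → 5
14: 6, 12, 5, 3 → 4
6: 5, 3 → 2
12: 5, 3 → 2
5: 3 → 1
3: none → 0
Total inversions: 6 + 5 + 4 + 2 + 2 + 1 + 0 = 20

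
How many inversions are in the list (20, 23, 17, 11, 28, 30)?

Listing every pair i<j with a[i]>a[j] (using 0-based positions):
(0,2): 20 > 17
(0,3): 20 > 11
(1,2): 23 > 17
(1,3): 23 > 11
(2,3): 17 > 11
That's 5 pairs.

5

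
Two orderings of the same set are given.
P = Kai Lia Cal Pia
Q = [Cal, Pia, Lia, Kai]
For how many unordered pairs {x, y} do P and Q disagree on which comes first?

Assign each item its position (1..4) in the first ordering, then rewrite the second ordering as that position sequence:
positions: Kai→1, Lia→2, Cal→3, Pia→4
second ordering as positions: [3, 4, 2, 1]
Discordant pairs = inversions in this position sequence.
3: 2, 1 → 2
4: 2, 1 → 2
2: 1 → 1
1: 0
Total: 2 + 2 + 1 + 0 = 5

There are 5 disagreeing pairs.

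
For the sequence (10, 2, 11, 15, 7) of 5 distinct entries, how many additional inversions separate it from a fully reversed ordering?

6

Maximum inversions for 5 distinct elements is C(5, 2) = 5·4/2 = 10.
Current inversions — for each element, count later smaller elements:
10: 2
2: 0
11: 1
15: 1
7: 0
Current total: 2 + 0 + 1 + 1 + 0 = 4
Shortfall: 10 − 4 = 6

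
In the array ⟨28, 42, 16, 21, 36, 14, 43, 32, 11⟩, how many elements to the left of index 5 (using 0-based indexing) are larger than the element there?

The element at index 5 is 14.
Elements before it: 28, 42, 16, 21, 36
Those larger than 14: 28, 42, 16, 21, 36

5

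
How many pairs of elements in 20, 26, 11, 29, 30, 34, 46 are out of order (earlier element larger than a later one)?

Out-of-order index pairs (1-indexed):
(1,3): 20 > 11
(2,3): 26 > 11
That's 2 pairs.

2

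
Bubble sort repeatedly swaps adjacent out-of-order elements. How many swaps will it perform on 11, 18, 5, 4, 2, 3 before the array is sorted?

Adjacent swaps: 13

Each adjacent swap fixes exactly one inversion, so the minimum swap count equals the number of inversions.
Count inversions — for each element, later elements that are smaller:
11: 5, 4, 2, 3 → 4
18: 5, 4, 2, 3 → 4
5: 4, 2, 3 → 3
4: 2, 3 → 2
2: none → 0
3: none → 0
Total inversions: 4 + 4 + 3 + 2 + 0 + 0 = 13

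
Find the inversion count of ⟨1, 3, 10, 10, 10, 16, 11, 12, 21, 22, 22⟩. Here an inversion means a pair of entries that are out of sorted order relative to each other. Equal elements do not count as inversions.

Inversions: 2

Count, for each position, how many later elements it exceeds:
1: 0
3: 0
10: 0
10: 0
10: 0
16: 2
11: 0
12: 0
21: 0
22: 0
22: 0
Sum: 0 + 0 + 0 + 0 + 0 + 2 + 0 + 0 + 0 + 0 + 0 = 2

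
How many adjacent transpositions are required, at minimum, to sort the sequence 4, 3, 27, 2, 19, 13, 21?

Minimum adjacent swaps = number of inversions (each swap of adjacent out-of-order elements removes one inversion and no swap can remove more).
Count inversions — for each element, later elements that are smaller:
4: 3, 2 → 2
3: 2 → 1
27: 2, 19, 13, 21 → 4
2: none → 0
19: 13 → 1
13: none → 0
21: none → 0
Total inversions: 2 + 1 + 4 + 0 + 1 + 0 + 0 = 8

8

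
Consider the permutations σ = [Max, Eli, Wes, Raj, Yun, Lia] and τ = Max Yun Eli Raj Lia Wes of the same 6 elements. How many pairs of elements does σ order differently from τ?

There are 5 discordant pairs.

Assign each item its position (1..6) in the first ordering, then rewrite the second ordering as that position sequence:
positions: Max→1, Eli→2, Wes→3, Raj→4, Yun→5, Lia→6
second ordering as positions: [1, 5, 2, 4, 6, 3]
Discordant pairs = inversions in this position sequence.
1: 0
5: 2, 4, 3 → 3
2: 0
4: 3 → 1
6: 3 → 1
3: 0
Total: 0 + 3 + 0 + 1 + 1 + 0 = 5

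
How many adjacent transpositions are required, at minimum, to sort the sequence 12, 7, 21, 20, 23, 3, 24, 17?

Minimum adjacent swaps = number of inversions (each swap of adjacent out-of-order elements removes one inversion and no swap can remove more).
Count inversions — for each element, later elements that are smaller:
12: 7, 3 → 2
7: 3 → 1
21: 20, 3, 17 → 3
20: 3, 17 → 2
23: 3, 17 → 2
3: none → 0
24: 17 → 1
17: none → 0
Total inversions: 2 + 1 + 3 + 2 + 2 + 0 + 1 + 0 = 11

11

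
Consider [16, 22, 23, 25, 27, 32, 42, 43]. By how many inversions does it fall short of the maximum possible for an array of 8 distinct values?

Maximum inversions for 8 distinct elements is C(8, 2) = 8·7/2 = 28.
Current inversions — for each element, count later smaller elements:
16: 0
22: 0
23: 0
25: 0
27: 0
32: 0
42: 0
43: 0
Current total: 0 + 0 + 0 + 0 + 0 + 0 + 0 + 0 = 0
Shortfall: 28 − 0 = 28

28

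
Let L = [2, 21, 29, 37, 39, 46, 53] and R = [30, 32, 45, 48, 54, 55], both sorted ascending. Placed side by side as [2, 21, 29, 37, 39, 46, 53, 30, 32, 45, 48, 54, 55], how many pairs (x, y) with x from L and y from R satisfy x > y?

11 cross-inversions

Count, for every r in R, how many entries of L exceed r:
r = 30: 37, 39, 46, 53 → 4
r = 32: 37, 39, 46, 53 → 4
r = 45: 46, 53 → 2
r = 48: 53 → 1
r = 54: none → 0
r = 55: none → 0
Cross-inversions: 4 + 4 + 2 + 1 + 0 + 0 = 11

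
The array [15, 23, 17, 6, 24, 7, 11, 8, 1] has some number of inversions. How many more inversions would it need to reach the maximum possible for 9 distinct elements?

Maximum inversions for 9 distinct elements is C(9, 2) = 9·8/2 = 36.
Current inversions — for each element, count later smaller elements:
15: 5
23: 6
17: 5
6: 1
24: 4
7: 1
11: 2
8: 1
1: 0
Current total: 5 + 6 + 5 + 1 + 4 + 1 + 2 + 1 + 0 = 25
Shortfall: 36 − 25 = 11

11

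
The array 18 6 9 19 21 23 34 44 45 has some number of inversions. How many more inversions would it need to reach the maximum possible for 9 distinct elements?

34

Maximum inversions for 9 distinct elements is C(9, 2) = 9·8/2 = 36.
Current inversions — for each element, count later smaller elements:
18: 2
6: 0
9: 0
19: 0
21: 0
23: 0
34: 0
44: 0
45: 0
Current total: 2 + 0 + 0 + 0 + 0 + 0 + 0 + 0 + 0 = 2
Shortfall: 36 − 2 = 34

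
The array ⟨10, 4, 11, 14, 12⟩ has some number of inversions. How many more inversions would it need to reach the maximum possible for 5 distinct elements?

Maximum inversions for 5 distinct elements is C(5, 2) = 5·4/2 = 10.
Current inversions — for each element, count later smaller elements:
10: 1
4: 0
11: 0
14: 1
12: 0
Current total: 1 + 0 + 0 + 1 + 0 = 2
Shortfall: 10 − 2 = 8

8 inversions short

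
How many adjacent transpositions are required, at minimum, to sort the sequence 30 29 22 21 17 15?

The minimum number of adjacent swaps to sort an array equals its inversion count, since every such swap removes exactly one inversion.
Count inversions — for each element, later elements that are smaller:
30: 29, 22, 21, 17, 15 → 5
29: 22, 21, 17, 15 → 4
22: 21, 17, 15 → 3
21: 17, 15 → 2
17: 15 → 1
15: none → 0
Total inversions: 5 + 4 + 3 + 2 + 1 + 0 = 15

There are 15 swaps.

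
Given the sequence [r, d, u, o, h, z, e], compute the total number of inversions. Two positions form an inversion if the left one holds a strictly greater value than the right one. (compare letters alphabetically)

There are 11 inversions.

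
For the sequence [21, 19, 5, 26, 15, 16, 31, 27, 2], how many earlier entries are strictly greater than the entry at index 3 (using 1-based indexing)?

The element at index 3 is 5.
Elements before it: 21, 19
Those larger than 5: 21, 19

2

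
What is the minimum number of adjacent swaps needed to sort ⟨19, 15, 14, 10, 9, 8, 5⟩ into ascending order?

Minimum adjacent swaps = number of inversions (each swap of adjacent out-of-order elements removes one inversion and no swap can remove more).
Count inversions — for each element, later elements that are smaller:
19: 15, 14, 10, 9, 8, 5 → 6
15: 14, 10, 9, 8, 5 → 5
14: 10, 9, 8, 5 → 4
10: 9, 8, 5 → 3
9: 8, 5 → 2
8: 5 → 1
5: none → 0
Total inversions: 6 + 5 + 4 + 3 + 2 + 1 + 0 = 21

Adjacent swaps: 21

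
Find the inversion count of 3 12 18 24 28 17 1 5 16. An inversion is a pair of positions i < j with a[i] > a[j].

For each element, count later entries that are smaller:
3 → 1 → 1
12 → 1, 5 → 2
18 → 17, 1, 5, 16 → 4
24 → 17, 1, 5, 16 → 4
28 → 17, 1, 5, 16 → 4
17 → 1, 5, 16 → 3
1 → none → 0
5 → none → 0
16 → none → 0
Sum: 1 + 2 + 4 + 4 + 4 + 3 + 0 + 0 + 0 = 18

There are 18 out-of-order pairs.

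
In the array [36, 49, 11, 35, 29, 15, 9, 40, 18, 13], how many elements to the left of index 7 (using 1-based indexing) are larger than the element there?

The element at index 7 is 9.
Elements before it: 36, 49, 11, 35, 29, 15
Those larger than 9: 36, 49, 11, 35, 29, 15

6 such elements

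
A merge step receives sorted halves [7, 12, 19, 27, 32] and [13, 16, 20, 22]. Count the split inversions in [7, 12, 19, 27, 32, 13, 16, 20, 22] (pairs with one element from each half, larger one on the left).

10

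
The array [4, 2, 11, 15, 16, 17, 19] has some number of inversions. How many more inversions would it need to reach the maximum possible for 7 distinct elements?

20 inversions short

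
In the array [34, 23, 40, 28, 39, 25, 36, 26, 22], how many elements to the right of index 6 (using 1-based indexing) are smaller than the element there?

The element at index 6 is 25.
Elements after it: 36, 26, 22
Those smaller than 25: 22

1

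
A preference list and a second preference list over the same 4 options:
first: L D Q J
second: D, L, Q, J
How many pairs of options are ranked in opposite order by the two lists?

1

Assign each item its position (1..4) in the first ordering, then rewrite the second ordering as that position sequence:
positions: L→1, D→2, Q→3, J→4
second ordering as positions: [2, 1, 3, 4]
Discordant pairs = inversions in this position sequence.
2: 1 → 1
1: 0
3: 0
4: 0
Total: 1 + 0 + 0 + 0 = 1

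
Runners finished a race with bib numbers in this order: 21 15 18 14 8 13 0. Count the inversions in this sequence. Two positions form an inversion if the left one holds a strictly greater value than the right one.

Count, for each position, how many later elements it exceeds:
21 → 15, 18, 14, 8, 13, 0 → 6
15 → 14, 8, 13, 0 → 4
18 → 14, 8, 13, 0 → 4
14 → 8, 13, 0 → 3
8 → 0 → 1
13 → 0 → 1
0 → none → 0
Sum: 6 + 4 + 4 + 3 + 1 + 1 + 0 = 19

19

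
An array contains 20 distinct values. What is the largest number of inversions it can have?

A reversed (strictly descending) arrangement makes every pair an inversion, giving C(20, 2) inversions.
C(20, 2) = 20·19/2 = 190

190 inversions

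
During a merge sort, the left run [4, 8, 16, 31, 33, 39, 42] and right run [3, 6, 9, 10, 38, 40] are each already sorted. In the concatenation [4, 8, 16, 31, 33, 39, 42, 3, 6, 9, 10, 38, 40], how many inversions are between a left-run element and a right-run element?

There are 26 cross-inversions.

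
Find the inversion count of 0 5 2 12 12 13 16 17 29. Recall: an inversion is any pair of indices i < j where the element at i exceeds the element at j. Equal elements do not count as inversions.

1

For each element, count later entries that are smaller:
0: 0
5: 1
2: 0
12: 0
12: 0
13: 0
16: 0
17: 0
29: 0
Sum: 0 + 1 + 0 + 0 + 0 + 0 + 0 + 0 + 0 = 1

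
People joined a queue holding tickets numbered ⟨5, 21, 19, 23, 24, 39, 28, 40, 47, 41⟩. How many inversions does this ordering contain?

Element-by-element contributions:
5 → none → 0
21 → 19 → 1
19 → none → 0
23 → none → 0
24 → none → 0
39 → 28 → 1
28 → none → 0
40 → none → 0
47 → 41 → 1
41 → none → 0
Sum: 0 + 1 + 0 + 0 + 0 + 1 + 0 + 0 + 1 + 0 = 3

Inversions: 3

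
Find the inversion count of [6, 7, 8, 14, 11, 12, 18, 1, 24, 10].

14 inversions

Sweep left to right; for each value list the smaller values that follow it:
6: 1
7: 1
8: 1
14: 4
11: 2
12: 2
18: 2
1: 0
24: 1
10: 0
Sum: 1 + 1 + 1 + 4 + 2 + 2 + 2 + 0 + 1 + 0 = 14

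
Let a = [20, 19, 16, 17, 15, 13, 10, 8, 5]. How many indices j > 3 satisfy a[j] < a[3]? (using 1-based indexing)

5

The element at index 3 is 16.
Elements after it: 17, 15, 13, 10, 8, 5
Those smaller than 16: 15, 13, 10, 8, 5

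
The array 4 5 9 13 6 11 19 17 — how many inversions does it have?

For each element, count later entries that are smaller:
4 → none → 0
5 → none → 0
9 → 6 → 1
13 → 6, 11 → 2
6 → none → 0
11 → none → 0
19 → 17 → 1
17 → none → 0
Sum: 0 + 0 + 1 + 2 + 0 + 0 + 1 + 0 = 4

4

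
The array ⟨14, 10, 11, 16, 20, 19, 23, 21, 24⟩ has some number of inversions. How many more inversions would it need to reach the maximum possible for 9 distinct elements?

32

Maximum inversions for 9 distinct elements is C(9, 2) = 9·8/2 = 36.
Current inversions — for each element, count later smaller elements:
14: 2
10: 0
11: 0
16: 0
20: 1
19: 0
23: 1
21: 0
24: 0
Current total: 2 + 0 + 0 + 0 + 1 + 0 + 1 + 0 + 0 = 4
Shortfall: 36 − 4 = 32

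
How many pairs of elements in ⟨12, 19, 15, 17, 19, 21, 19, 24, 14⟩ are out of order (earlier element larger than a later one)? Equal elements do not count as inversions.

10

For each element, count later entries that are smaller:
12: 0
19: 3
15: 1
17: 1
19: 1
21: 2
19: 1
24: 1
14: 0
Sum: 0 + 3 + 1 + 1 + 1 + 2 + 1 + 1 + 0 = 10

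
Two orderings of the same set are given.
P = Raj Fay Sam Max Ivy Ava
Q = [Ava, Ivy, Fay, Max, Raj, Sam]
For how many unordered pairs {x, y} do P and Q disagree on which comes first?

Disagreeing pairs: 12

Assign each item its position (1..6) in the first ordering, then rewrite the second ordering as that position sequence:
positions: Raj→1, Fay→2, Sam→3, Max→4, Ivy→5, Ava→6
second ordering as positions: [6, 5, 2, 4, 1, 3]
Discordant pairs = inversions in this position sequence.
6: 5, 2, 4, 1, 3 → 5
5: 2, 4, 1, 3 → 4
2: 1 → 1
4: 1, 3 → 2
1: 0
3: 0
Total: 5 + 4 + 1 + 2 + 0 + 0 = 12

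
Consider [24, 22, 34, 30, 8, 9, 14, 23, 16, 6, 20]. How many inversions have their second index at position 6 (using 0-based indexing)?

4 such elements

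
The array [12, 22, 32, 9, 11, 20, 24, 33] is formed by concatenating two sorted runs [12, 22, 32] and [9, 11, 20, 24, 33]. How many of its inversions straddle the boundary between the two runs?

There are 9 split inversions.

Count, for every r in R, how many entries of L exceed r:
r = 9: 12, 22, 32 → 3
r = 11: 12, 22, 32 → 3
r = 20: 22, 32 → 2
r = 24: 32 → 1
r = 33: none → 0
Cross-inversions: 3 + 3 + 2 + 1 + 0 = 9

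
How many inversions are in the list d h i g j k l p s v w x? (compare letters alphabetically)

2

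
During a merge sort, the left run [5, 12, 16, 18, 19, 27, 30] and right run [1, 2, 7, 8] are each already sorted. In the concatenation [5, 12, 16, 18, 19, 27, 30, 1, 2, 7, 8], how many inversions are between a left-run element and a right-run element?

Split inversions: 26

Take each right-half value and tally the left-half values above it:
r = 1: 5, 12, 16, 18, 19, 27, 30 → 7
r = 2: 5, 12, 16, 18, 19, 27, 30 → 7
r = 7: 12, 16, 18, 19, 27, 30 → 6
r = 8: 12, 16, 18, 19, 27, 30 → 6
Cross-inversions: 7 + 7 + 6 + 6 = 26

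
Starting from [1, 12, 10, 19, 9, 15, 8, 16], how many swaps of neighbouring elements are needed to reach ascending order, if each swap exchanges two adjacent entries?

The minimum number of adjacent swaps to sort an array equals its inversion count, since every such swap removes exactly one inversion.
Count inversions — for each element, later elements that are smaller:
1: none → 0
12: 10, 9, 8 → 3
10: 9, 8 → 2
19: 9, 15, 8, 16 → 4
9: 8 → 1
15: 8 → 1
8: none → 0
16: none → 0
Total inversions: 0 + 3 + 2 + 4 + 1 + 1 + 0 + 0 = 11

11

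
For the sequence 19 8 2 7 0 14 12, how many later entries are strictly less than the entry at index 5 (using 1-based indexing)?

0

The element at index 5 is 0.
Elements after it: 14, 12
None of them are smaller than 0.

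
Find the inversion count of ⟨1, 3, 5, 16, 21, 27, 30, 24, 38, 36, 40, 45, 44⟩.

Sweep left to right; for each value list the smaller values that follow it:
1 → none → 0
3 → none → 0
5 → none → 0
16 → none → 0
21 → none → 0
27 → 24 → 1
30 → 24 → 1
24 → none → 0
38 → 36 → 1
36 → none → 0
40 → none → 0
45 → 44 → 1
44 → none → 0
Sum: 0 + 0 + 0 + 0 + 0 + 1 + 1 + 0 + 1 + 0 + 0 + 1 + 0 = 4

4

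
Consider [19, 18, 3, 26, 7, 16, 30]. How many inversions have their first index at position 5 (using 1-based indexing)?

The element at index 5 is 7.
Elements after it: 16, 30
None of them are smaller than 7.

0 such elements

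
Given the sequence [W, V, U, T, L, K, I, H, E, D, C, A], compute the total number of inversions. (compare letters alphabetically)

66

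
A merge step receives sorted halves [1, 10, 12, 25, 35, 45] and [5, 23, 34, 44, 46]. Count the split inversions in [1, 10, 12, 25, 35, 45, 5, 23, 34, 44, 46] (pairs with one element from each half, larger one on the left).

Take each right-half value and tally the left-half values above it:
r = 5: 10, 12, 25, 35, 45 → 5
r = 23: 25, 35, 45 → 3
r = 34: 35, 45 → 2
r = 44: 45 → 1
r = 46: none → 0
Cross-inversions: 5 + 3 + 2 + 1 + 0 = 11

11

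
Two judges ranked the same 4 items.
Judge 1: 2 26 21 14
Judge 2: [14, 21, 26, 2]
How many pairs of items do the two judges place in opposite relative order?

There are 6 discordant pairs.

Assign each item its position (1..4) in the first ordering, then rewrite the second ordering as that position sequence:
positions: 2→1, 26→2, 21→3, 14→4
second ordering as positions: [4, 3, 2, 1]
Discordant pairs = inversions in this position sequence.
4: 3, 2, 1 → 3
3: 2, 1 → 2
2: 1 → 1
1: 0
Total: 3 + 2 + 1 + 0 = 6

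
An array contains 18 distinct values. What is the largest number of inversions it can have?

153 inversions

A reversed (strictly descending) arrangement makes every pair an inversion, giving C(18, 2) inversions.
C(18, 2) = 18·17/2 = 153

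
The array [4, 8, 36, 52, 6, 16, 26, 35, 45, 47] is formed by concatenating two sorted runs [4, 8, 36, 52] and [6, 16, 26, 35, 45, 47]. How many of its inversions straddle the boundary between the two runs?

11 cross-inversions

Take each right-half value and tally the left-half values above it:
r = 6: 8, 36, 52 → 3
r = 16: 36, 52 → 2
r = 26: 36, 52 → 2
r = 35: 36, 52 → 2
r = 45: 52 → 1
r = 47: 52 → 1
Cross-inversions: 3 + 2 + 2 + 2 + 1 + 1 = 11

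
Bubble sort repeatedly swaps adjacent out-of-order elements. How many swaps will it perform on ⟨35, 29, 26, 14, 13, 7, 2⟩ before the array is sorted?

Adjacent swaps: 21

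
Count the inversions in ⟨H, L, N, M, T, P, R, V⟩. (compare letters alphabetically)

3

Count, for each position, how many later elements it exceeds:
H: 0
L: 0
N: 1
M: 0
T: 2
P: 0
R: 0
V: 0
Sum: 0 + 0 + 1 + 0 + 2 + 0 + 0 + 0 = 3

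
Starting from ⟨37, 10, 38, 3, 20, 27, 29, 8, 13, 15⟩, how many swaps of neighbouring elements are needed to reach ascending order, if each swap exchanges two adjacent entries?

26 swaps

Minimum adjacent swaps = number of inversions (each swap of adjacent out-of-order elements removes one inversion and no swap can remove more).
Count inversions — for each element, later elements that are smaller:
37: 10, 3, 20, 27, 29, 8, 13, 15 → 8
10: 3, 8 → 2
38: 3, 20, 27, 29, 8, 13, 15 → 7
3: none → 0
20: 8, 13, 15 → 3
27: 8, 13, 15 → 3
29: 8, 13, 15 → 3
8: none → 0
13: none → 0
15: none → 0
Total inversions: 8 + 2 + 7 + 0 + 3 + 3 + 3 + 0 + 0 + 0 = 26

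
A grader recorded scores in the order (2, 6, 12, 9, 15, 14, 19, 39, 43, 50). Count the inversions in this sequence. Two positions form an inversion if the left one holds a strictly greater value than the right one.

2

For each element, count later entries that are smaller:
2 → none → 0
6 → none → 0
12 → 9 → 1
9 → none → 0
15 → 14 → 1
14 → none → 0
19 → none → 0
39 → none → 0
43 → none → 0
50 → none → 0
Sum: 0 + 0 + 1 + 0 + 1 + 0 + 0 + 0 + 0 + 0 = 2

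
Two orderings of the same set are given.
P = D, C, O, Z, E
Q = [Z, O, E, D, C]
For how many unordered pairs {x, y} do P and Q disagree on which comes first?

There are 7 disagreeing pairs.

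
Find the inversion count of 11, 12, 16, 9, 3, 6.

Element-by-element contributions:
11 → 9, 3, 6 → 3
12 → 9, 3, 6 → 3
16 → 9, 3, 6 → 3
9 → 3, 6 → 2
3 → none → 0
6 → none → 0
Sum: 3 + 3 + 3 + 2 + 0 + 0 = 11

There are 11 out-of-order pairs.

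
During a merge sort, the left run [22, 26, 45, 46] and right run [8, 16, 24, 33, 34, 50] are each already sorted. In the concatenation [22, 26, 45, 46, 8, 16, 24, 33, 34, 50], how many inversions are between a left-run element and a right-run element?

15

For each element r of the right run, count left-run elements greater than r:
r = 8: 22, 26, 45, 46 → 4
r = 16: 22, 26, 45, 46 → 4
r = 24: 26, 45, 46 → 3
r = 33: 45, 46 → 2
r = 34: 45, 46 → 2
r = 50: none → 0
Cross-inversions: 4 + 4 + 3 + 2 + 2 + 0 = 15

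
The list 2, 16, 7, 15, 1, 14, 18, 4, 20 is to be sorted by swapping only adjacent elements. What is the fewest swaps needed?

There are 13 swaps.

The minimum number of adjacent swaps to sort an array equals its inversion count, since every such swap removes exactly one inversion.
Count inversions — for each element, later elements that are smaller:
2: 1 → 1
16: 7, 15, 1, 14, 4 → 5
7: 1, 4 → 2
15: 1, 14, 4 → 3
1: none → 0
14: 4 → 1
18: 4 → 1
4: none → 0
20: none → 0
Total inversions: 1 + 5 + 2 + 3 + 0 + 1 + 1 + 0 + 0 = 13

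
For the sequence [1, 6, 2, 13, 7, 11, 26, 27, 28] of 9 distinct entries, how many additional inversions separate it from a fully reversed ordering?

33

Maximum inversions for 9 distinct elements is C(9, 2) = 9·8/2 = 36.
Current inversions — for each element, count later smaller elements:
1: 0
6: 1
2: 0
13: 2
7: 0
11: 0
26: 0
27: 0
28: 0
Current total: 0 + 1 + 0 + 2 + 0 + 0 + 0 + 0 + 0 = 3
Shortfall: 36 − 3 = 33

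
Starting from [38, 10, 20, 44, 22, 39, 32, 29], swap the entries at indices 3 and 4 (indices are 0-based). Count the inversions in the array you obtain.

Positions 3 and 4 hold 44 and 22; after swapping, the array is [38, 10, 20, 22, 44, 39, 32, 29].
Count, for each position, how many later elements it exceeds:
38: 5
10: 0
20: 0
22: 0
44: 3
39: 2
32: 1
29: 0
Sum: 5 + 0 + 0 + 0 + 3 + 2 + 1 + 0 = 11

Inversions: 11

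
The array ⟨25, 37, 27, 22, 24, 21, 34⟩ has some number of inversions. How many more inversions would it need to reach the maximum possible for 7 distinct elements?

8 inversions short

Maximum inversions for 7 distinct elements is C(7, 2) = 7·6/2 = 21.
Current inversions — for each element, count later smaller elements:
25: 3
37: 5
27: 3
22: 1
24: 1
21: 0
34: 0
Current total: 3 + 5 + 3 + 1 + 1 + 0 + 0 = 13
Shortfall: 21 − 13 = 8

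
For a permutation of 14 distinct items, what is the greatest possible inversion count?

A reversed (strictly descending) arrangement makes every pair an inversion, giving C(14, 2) inversions.
C(14, 2) = 14·13/2 = 91

91 inversions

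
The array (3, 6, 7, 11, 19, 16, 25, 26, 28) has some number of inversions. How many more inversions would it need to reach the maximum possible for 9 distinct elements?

Maximum inversions for 9 distinct elements is C(9, 2) = 9·8/2 = 36.
Current inversions — for each element, count later smaller elements:
3: 0
6: 0
7: 0
11: 0
19: 1
16: 0
25: 0
26: 0
28: 0
Current total: 0 + 0 + 0 + 0 + 1 + 0 + 0 + 0 + 0 = 1
Shortfall: 36 − 1 = 35

35 inversions short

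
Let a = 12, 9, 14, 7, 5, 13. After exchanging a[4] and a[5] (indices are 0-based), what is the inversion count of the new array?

10 inversions

Positions 4 and 5 hold 5 and 13; after swapping, the array is [12, 9, 14, 7, 13, 5].
Count, for each position, how many later elements it exceeds:
12 → 9, 7, 5 → 3
9 → 7, 5 → 2
14 → 7, 13, 5 → 3
7 → 5 → 1
13 → 5 → 1
5 → none → 0
Sum: 3 + 2 + 3 + 1 + 1 + 0 = 10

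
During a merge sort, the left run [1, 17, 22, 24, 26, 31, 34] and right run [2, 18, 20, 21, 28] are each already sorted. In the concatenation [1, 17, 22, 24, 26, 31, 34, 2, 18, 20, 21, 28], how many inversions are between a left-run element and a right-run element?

Cross-inversions: 23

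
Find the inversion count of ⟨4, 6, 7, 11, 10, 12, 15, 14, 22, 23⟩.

Count, for each position, how many later elements it exceeds:
4: 0
6: 0
7: 0
11: 1
10: 0
12: 0
15: 1
14: 0
22: 0
23: 0
Sum: 0 + 0 + 0 + 1 + 0 + 0 + 1 + 0 + 0 + 0 = 2

2 out-of-order pairs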